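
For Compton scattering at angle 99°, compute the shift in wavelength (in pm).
2.8059 pm

Using the Compton scattering formula:
Δλ = λ_C(1 - cos θ)

where λ_C = h/(m_e·c) ≈ 2.4263 pm is the Compton wavelength of an electron.

For θ = 99°:
cos(99°) = -0.1564
1 - cos(99°) = 1.1564

Δλ = 2.4263 × 1.1564
Δλ = 2.8059 pm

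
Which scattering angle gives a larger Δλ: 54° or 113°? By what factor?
113° produces the larger shift by a factor of 3.374

Calculate both shifts using Δλ = λ_C(1 - cos θ):

For θ₁ = 54°:
Δλ₁ = 2.4263 × (1 - cos(54°))
Δλ₁ = 2.4263 × 0.4122
Δλ₁ = 1.0002 pm

For θ₂ = 113°:
Δλ₂ = 2.4263 × (1 - cos(113°))
Δλ₂ = 2.4263 × 1.3907
Δλ₂ = 3.3743 pm

The 113° angle produces the larger shift.
Ratio: 3.3743/1.0002 = 3.374

(Intermediate values are shown rounded; full precision is carried through to the final answer.)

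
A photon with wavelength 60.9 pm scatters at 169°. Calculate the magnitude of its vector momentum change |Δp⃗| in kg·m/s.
2.0868e-23 kg·m/s

Photon momentum magnitude is p = h/λ.

Initial momentum:
p₀ = h/λ = 6.6261e-34/6.0900e-11 = 1.0880e-23 kg·m/s

After scattering:
λ' = λ + Δλ = 60.9 + 4.8080 = 65.7080 pm
p' = h/λ' = 6.6261e-34/6.5708e-11 = 1.0084e-23 kg·m/s

Momentum is a vector; the scattered photon's direction makes angle θ = 169° with the incident direction. The magnitude of the vector change Δp⃗ = p⃗₀ − p⃗' is found from the law of cosines:
|Δp⃗|² = p₀² + p'² − 2p₀p'cos θ
|Δp⃗|² = (1.0880e-23)² + (1.0084e-23)² − 2·1.0880e-23·1.0084e-23·cos(169°)
|Δp⃗| = 2.0868e-23 kg·m/s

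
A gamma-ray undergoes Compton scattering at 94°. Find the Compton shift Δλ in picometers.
2.5956 pm

Using the Compton scattering formula:
Δλ = λ_C(1 - cos θ)

where λ_C = h/(m_e·c) ≈ 2.4263 pm is the Compton wavelength of an electron.

For θ = 94°:
cos(94°) = -0.0698
1 - cos(94°) = 1.0698

Δλ = 2.4263 × 1.0698
Δλ = 2.5956 pm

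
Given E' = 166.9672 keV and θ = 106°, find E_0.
286.3000 keV

Convert final energy to wavelength (hc ≈ 1239.842 keV·pm):
λ' = hc/E' = 1239.842 / 166.9672 = 7.4257 pm

Calculate the Compton shift:
Δλ = λ_C(1 - cos(106°))
Δλ = 2.4263 × (1 - cos(106°))
Δλ = 3.0951 pm

Initial wavelength:
λ = λ' - Δλ = 7.4257 - 3.0951 = 4.3306 pm

Initial energy:
E = hc/λ = 1239.842 / 4.3306 = 286.3000 keV

(Intermediate values are shown rounded; full precision is carried through to the final answer.)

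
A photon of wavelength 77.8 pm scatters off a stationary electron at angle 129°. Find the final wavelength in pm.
81.7532 pm

Using the Compton scattering formula:
λ' = λ + Δλ = λ + λ_C(1 - cos θ)

Given:
- Initial wavelength λ = 77.8 pm
- Scattering angle θ = 129°
- Compton wavelength λ_C ≈ 2.4263 pm

Calculate the shift:
Δλ = 2.4263 × (1 - cos(129°))
Δλ = 2.4263 × 1.6293
Δλ = 3.9532 pm

Final wavelength:
λ' = 77.8 + 3.9532 = 81.7532 pm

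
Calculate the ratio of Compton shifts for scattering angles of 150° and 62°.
150° produces the larger shift by a factor of 3.517

Calculate both shifts using Δλ = λ_C(1 - cos θ):

For θ₁ = 62°:
Δλ₁ = 2.4263 × (1 - cos(62°))
Δλ₁ = 2.4263 × 0.5305
Δλ₁ = 1.2872 pm

For θ₂ = 150°:
Δλ₂ = 2.4263 × (1 - cos(150°))
Δλ₂ = 2.4263 × 1.8660
Δλ₂ = 4.5276 pm

The 150° angle produces the larger shift.
Ratio: 4.5276/1.2872 = 3.517

(Intermediate values are shown rounded; full precision is carried through to the final answer.)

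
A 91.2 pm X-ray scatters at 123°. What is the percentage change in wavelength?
4.1094%

Calculate the Compton shift:
Δλ = λ_C(1 - cos(123°))
Δλ = 2.4263 × (1 - cos(123°))
Δλ = 2.4263 × 1.5446
Δλ = 3.7478 pm

Percentage change:
(Δλ/λ₀) × 100 = (3.7478/91.2) × 100
= 4.1094%

(Intermediate values are shown rounded; full precision is carried through to the final answer.)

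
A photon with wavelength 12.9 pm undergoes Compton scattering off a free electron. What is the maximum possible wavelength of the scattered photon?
17.7526 pm (at θ = 180°)

The Compton shift is Δλ = λ_C(1 − cos θ).

Since cos θ ranges from −1 to 1, the factor (1 − cos θ) ranges from 0 to 2; the maximum shift occurs at θ = 180° (backscattering):
Δλ_max = 2λ_C = 2 × 2.4263 pm = 4.8526 pm

Maximum scattered wavelength:
λ'_max = λ₀ + Δλ_max = 12.9 + 4.8526 = 17.7526 pm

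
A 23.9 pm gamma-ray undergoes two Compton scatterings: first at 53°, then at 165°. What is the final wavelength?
29.6361 pm

Apply Compton shift twice:

First scattering at θ₁ = 53°:
Δλ₁ = λ_C(1 - cos(53°))
Δλ₁ = 2.4263 × 0.3982
Δλ₁ = 0.9661 pm

After first scattering:
λ₁ = 23.9 + 0.9661 = 24.8661 pm

Second scattering at θ₂ = 165°:
Δλ₂ = λ_C(1 - cos(165°))
Δλ₂ = 2.4263 × 1.9659
Δλ₂ = 4.7699 pm

Final wavelength:
λ₂ = 24.8661 + 4.7699 = 29.6361 pm

Total shift: Δλ_total = 0.9661 + 4.7699 = 5.7361 pm

(Intermediate values are shown rounded; full precision is carried through to the final answer.)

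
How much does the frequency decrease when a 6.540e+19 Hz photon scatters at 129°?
3.028e+19 Hz (decrease)

Convert frequency to wavelength (c = 299792458 m/s):
λ₀ = c/f₀ = 299792458/6.540e+19 = 4.5839825e-12 m = 4.5840 pm

Calculate Compton shift:
Δλ = λ_C(1 - cos(129°)) = 3.9532 pm

Final wavelength:
λ' = λ₀ + Δλ = 4.5840 + 3.9532 = 8.5372 pm

Final frequency:
f' = c/λ' = 299792458/8.5372193e-12 = 3.5115937e+19 Hz

Frequency shift (decrease):
Δf = f₀ - f' = 6.540e+19 - 3.5115937e+19 = 3.028e+19 Hz

(Intermediate values are shown rounded; full precision is carried through to the final answer.)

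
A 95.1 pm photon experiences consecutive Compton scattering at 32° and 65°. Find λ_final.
96.8696 pm

Apply Compton shift twice:

First scattering at θ₁ = 32°:
Δλ₁ = λ_C(1 - cos(32°))
Δλ₁ = 2.4263 × 0.1520
Δλ₁ = 0.3687 pm

After first scattering:
λ₁ = 95.1 + 0.3687 = 95.4687 pm

Second scattering at θ₂ = 65°:
Δλ₂ = λ_C(1 - cos(65°))
Δλ₂ = 2.4263 × 0.5774
Δλ₂ = 1.4009 pm

Final wavelength:
λ₂ = 95.4687 + 1.4009 = 96.8696 pm

Total shift: Δλ_total = 0.3687 + 1.4009 = 1.7696 pm

(Intermediate values are shown rounded; full precision is carried through to the final answer.)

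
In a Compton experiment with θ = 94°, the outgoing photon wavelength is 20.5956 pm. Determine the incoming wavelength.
18.0000 pm

From λ' = λ + Δλ, we have λ = λ' - Δλ

First calculate the Compton shift:
Δλ = λ_C(1 - cos θ)
Δλ = 2.4263 × (1 - cos(94°))
Δλ = 2.4263 × 1.0698
Δλ = 2.5956 pm

Initial wavelength:
λ = λ' - Δλ
λ = 20.5956 - 2.5956
λ = 18.0000 pm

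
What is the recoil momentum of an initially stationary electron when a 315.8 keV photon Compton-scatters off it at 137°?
2.3507e-22 kg·m/s

The electron is initially at rest, so by conservation of momentum:
p⃗_e = p⃗₀ − p⃗'  (incident photon momentum minus scattered photon momentum)

Photon momentum magnitudes (p = h/λ = E/c):
λ₀ = hc/E₀ = 3.9260 pm → p₀ = h/λ₀ = 1.6877e-22 kg·m/s
Δλ = λ_C(1 − cos 137°) = 4.2008 pm
λ' = 8.1268 pm → p' = h/λ' = 8.1533e-23 kg·m/s

The scattered photon makes angle θ = 137° with the incident direction, so by the law of cosines:
|p⃗_e|² = p₀² + p'² − 2p₀p'cos θ
|p⃗_e|² = (1.6877e-22)² + (8.1533e-23)² − 2·1.6877e-22·8.1533e-23·cos(137°)
|p⃗_e| = 2.3507e-22 kg·m/s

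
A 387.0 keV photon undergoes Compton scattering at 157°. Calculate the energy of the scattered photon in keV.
157.6712 keV

First convert energy to wavelength:
λ = hc/E, with hc ≈ 1239.842 keV·pm (i.e. 1239.842 eV·nm)

For E = 387.0 keV = 387000 eV:
λ = 1239.842 keV·pm / 387.0 keV
λ = 3.2037 pm

Calculate the Compton shift:
Δλ = λ_C(1 - cos(157°)) = 2.4263 × 1.9205
Δλ = 4.6597 pm

Final wavelength:
λ' = 3.2037 + 4.6597 = 7.8635 pm

Final energy:
E' = hc/λ' = 1239.842 / 7.8635 = 157.6712 keV

(Intermediate values are shown rounded; full precision is carried through to the final answer.)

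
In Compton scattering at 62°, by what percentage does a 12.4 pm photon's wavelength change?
10.3809%

Calculate the Compton shift:
Δλ = λ_C(1 - cos(62°))
Δλ = 2.4263 × (1 - cos(62°))
Δλ = 2.4263 × 0.5305
Δλ = 1.2872 pm

Percentage change:
(Δλ/λ₀) × 100 = (1.2872/12.4) × 100
= 10.3809%

(Intermediate values are shown rounded; full precision is carried through to the final answer.)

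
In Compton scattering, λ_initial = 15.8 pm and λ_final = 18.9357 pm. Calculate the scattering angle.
107.00°

First find the wavelength shift:
Δλ = λ' - λ = 18.9357 - 15.8 = 3.1357 pm

Using Δλ = λ_C(1 - cos θ), with λ_C = h/(m_e·c) ≈ 2.42631024 pm:
cos θ = 1 - Δλ/λ_C
cos θ = 1 - 3.1357/2.42631024
cos θ = -0.292374

θ = arccos(-0.292374)
θ = 107.00°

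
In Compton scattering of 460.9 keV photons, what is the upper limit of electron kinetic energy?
296.5228 keV

Maximum energy transfer occurs at θ = 180° (backscattering).

Initial photon: E₀ = 460.9 keV → λ₀ = 2.6900 pm

Maximum Compton shift (at 180°):
Δλ_max = 2λ_C = 2 × 2.4263 = 4.8526 pm

Final wavelength:
λ' = 2.6900 + 4.8526 = 7.5427 pm

Minimum photon energy (maximum energy to electron):
E'_min = hc/λ' = 164.3772 keV

Maximum electron kinetic energy:
K_max = E₀ - E'_min = 460.9000 - 164.3772 = 296.5228 keV

(Intermediate values are shown rounded; full precision is carried through to the final answer.)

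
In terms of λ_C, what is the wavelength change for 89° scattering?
0.9825 λ_C

The Compton shift formula is:
Δλ = λ_C(1 - cos θ)

Dividing both sides by λ_C:
Δλ/λ_C = 1 - cos θ

For θ = 89°:
Δλ/λ_C = 1 - cos(89°)
Δλ/λ_C = 1 - 0.0175
Δλ/λ_C = 0.9825

This means the shift is 0.9825 × λ_C = 2.3840 pm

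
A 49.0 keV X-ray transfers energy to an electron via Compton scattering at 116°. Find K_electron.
5.9392 keV

By energy conservation: K_e = E_initial - E_final

First find the scattered photon energy:
Initial wavelength: λ = hc/E = 25.3029 pm
Compton shift: Δλ = λ_C(1 - cos(116°)) = 3.4899 pm
Final wavelength: λ' = 25.3029 + 3.4899 = 28.7928 pm
Final photon energy: E' = hc/λ' = 43.0608 keV

Electron kinetic energy:
K_e = E - E' = 49.0000 - 43.0608 = 5.9392 keV

(Intermediate values are shown rounded; full precision is carried through to the final answer.)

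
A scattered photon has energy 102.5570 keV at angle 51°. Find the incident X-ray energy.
110.8000 keV

Convert final energy to wavelength (hc ≈ 1239.842 keV·pm):
λ' = hc/E' = 1239.842 / 102.5570 = 12.0893 pm

Calculate the Compton shift:
Δλ = λ_C(1 - cos(51°))
Δλ = 2.4263 × (1 - cos(51°))
Δλ = 0.8994 pm

Initial wavelength:
λ = λ' - Δλ = 12.0893 - 0.8994 = 11.1899 pm

Initial energy:
E = hc/λ = 1239.842 / 11.1899 = 110.8000 keV

(Intermediate values are shown rounded; full precision is carried through to the final answer.)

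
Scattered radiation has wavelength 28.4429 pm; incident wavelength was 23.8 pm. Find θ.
156.00°

First find the wavelength shift:
Δλ = λ' - λ = 28.4429 - 23.8 = 4.6429 pm

Using Δλ = λ_C(1 - cos θ), with λ_C = h/(m_e·c) ≈ 2.42631024 pm:
cos θ = 1 - Δλ/λ_C
cos θ = 1 - 4.6429/2.42631024
cos θ = -0.913564

θ = arccos(-0.913564)
θ = 156.00°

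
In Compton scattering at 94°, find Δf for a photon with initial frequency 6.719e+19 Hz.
2.471e+19 Hz (decrease)

Convert frequency to wavelength (c = 299792458 m/s):
λ₀ = c/f₀ = 299792458/6.719e+19 = 4.4618613e-12 m = 4.4619 pm

Calculate Compton shift:
Δλ = λ_C(1 - cos(94°)) = 2.5956 pm

Final wavelength:
λ' = λ₀ + Δλ = 4.4619 + 2.5956 = 7.0574 pm

Final frequency:
f' = c/λ' = 299792458/7.0574223e-12 = 4.2479030e+19 Hz

Frequency shift (decrease):
Δf = f₀ - f' = 6.719e+19 - 4.2479030e+19 = 2.471e+19 Hz

(Intermediate values are shown rounded; full precision is carried through to the final answer.)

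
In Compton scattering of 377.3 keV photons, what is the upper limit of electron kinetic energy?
224.9611 keV

Maximum energy transfer occurs at θ = 180° (backscattering).

Initial photon: E₀ = 377.3 keV → λ₀ = 3.2861 pm

Maximum Compton shift (at 180°):
Δλ_max = 2λ_C = 2 × 2.4263 = 4.8526 pm

Final wavelength:
λ' = 3.2861 + 4.8526 = 8.1387 pm

Minimum photon energy (maximum energy to electron):
E'_min = hc/λ' = 152.3389 keV

Maximum electron kinetic energy:
K_max = E₀ - E'_min = 377.3000 - 152.3389 = 224.9611 keV

(Intermediate values are shown rounded; full precision is carried through to the final answer.)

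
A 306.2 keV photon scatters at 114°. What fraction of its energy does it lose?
0.4574 (or 45.74%)

Calculate initial and final photon energies:

Initial: E₀ = 306.2 keV → λ₀ = 4.0491 pm
Compton shift: Δλ = 3.4132 pm
Final wavelength: λ' = 7.4623 pm
Final energy: E' = 166.1473 keV

Fractional energy loss:
(E₀ - E')/E₀ = (306.2000 - 166.1473)/306.2000
= 140.0527/306.2000
= 0.4574
= 45.74%

(Intermediate values are shown rounded; full precision is carried through to the final answer.)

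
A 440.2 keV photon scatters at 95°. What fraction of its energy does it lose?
0.4836 (or 48.36%)

Calculate initial and final photon energies:

Initial: E₀ = 440.2 keV → λ₀ = 2.8165 pm
Compton shift: Δλ = 2.6378 pm
Final wavelength: λ' = 5.4543 pm
Final energy: E' = 227.3138 keV

Fractional energy loss:
(E₀ - E')/E₀ = (440.2000 - 227.3138)/440.2000
= 212.8862/440.2000
= 0.4836
= 48.36%

(Intermediate values are shown rounded; full precision is carried through to the final answer.)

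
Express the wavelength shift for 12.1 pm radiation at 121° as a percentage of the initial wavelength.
30.3798%

Calculate the Compton shift:
Δλ = λ_C(1 - cos(121°))
Δλ = 2.4263 × (1 - cos(121°))
Δλ = 2.4263 × 1.5150
Δλ = 3.6760 pm

Percentage change:
(Δλ/λ₀) × 100 = (3.6760/12.1) × 100
= 30.3798%

(Intermediate values are shown rounded; full precision is carried through to the final answer.)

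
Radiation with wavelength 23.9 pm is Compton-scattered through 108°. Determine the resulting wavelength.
27.0761 pm

Using the Compton scattering formula:
λ' = λ + Δλ = λ + λ_C(1 - cos θ)

Given:
- Initial wavelength λ = 23.9 pm
- Scattering angle θ = 108°
- Compton wavelength λ_C ≈ 2.4263 pm

Calculate the shift:
Δλ = 2.4263 × (1 - cos(108°))
Δλ = 2.4263 × 1.3090
Δλ = 3.1761 pm

Final wavelength:
λ' = 23.9 + 3.1761 = 27.0761 pm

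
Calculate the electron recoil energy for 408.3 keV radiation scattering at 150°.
244.3898 keV

By energy conservation: K_e = E_initial - E_final

First find the scattered photon energy:
Initial wavelength: λ = hc/E = 3.0366 pm
Compton shift: Δλ = λ_C(1 - cos(150°)) = 4.5276 pm
Final wavelength: λ' = 3.0366 + 4.5276 = 7.5642 pm
Final photon energy: E' = hc/λ' = 163.9102 keV

Electron kinetic energy:
K_e = E - E' = 408.3000 - 163.9102 = 244.3898 keV

(Intermediate values are shown rounded; full precision is carried through to the final answer.)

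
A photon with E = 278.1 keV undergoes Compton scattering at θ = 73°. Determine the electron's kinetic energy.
77.3219 keV

By energy conservation: K_e = E_initial - E_final

First find the scattered photon energy:
Initial wavelength: λ = hc/E = 4.4583 pm
Compton shift: Δλ = λ_C(1 - cos(73°)) = 1.7169 pm
Final wavelength: λ' = 4.4583 + 1.7169 = 6.1752 pm
Final photon energy: E' = hc/λ' = 200.7781 keV

Electron kinetic energy:
K_e = E - E' = 278.1000 - 200.7781 = 77.3219 keV

(Intermediate values are shown rounded; full precision is carried through to the final answer.)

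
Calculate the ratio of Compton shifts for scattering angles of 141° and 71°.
141° produces the larger shift by a factor of 2.635

Calculate both shifts using Δλ = λ_C(1 - cos θ):

For θ₁ = 71°:
Δλ₁ = 2.4263 × (1 - cos(71°))
Δλ₁ = 2.4263 × 0.6744
Δλ₁ = 1.6364 pm

For θ₂ = 141°:
Δλ₂ = 2.4263 × (1 - cos(141°))
Δλ₂ = 2.4263 × 1.7771
Δλ₂ = 4.3119 pm

The 141° angle produces the larger shift.
Ratio: 4.3119/1.6364 = 2.635

(Intermediate values are shown rounded; full precision is carried through to the final answer.)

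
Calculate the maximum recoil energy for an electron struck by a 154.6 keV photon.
58.2814 keV

Maximum energy transfer occurs at θ = 180° (backscattering).

Initial photon: E₀ = 154.6 keV → λ₀ = 8.0197 pm

Maximum Compton shift (at 180°):
Δλ_max = 2λ_C = 2 × 2.4263 = 4.8526 pm

Final wavelength:
λ' = 8.0197 + 4.8526 = 12.8723 pm

Minimum photon energy (maximum energy to electron):
E'_min = hc/λ' = 96.3186 keV

Maximum electron kinetic energy:
K_max = E₀ - E'_min = 154.6000 - 96.3186 = 58.2814 keV

(Intermediate values are shown rounded; full precision is carried through to the final answer.)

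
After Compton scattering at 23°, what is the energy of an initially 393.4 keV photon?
370.7122 keV

First convert energy to wavelength:
λ = hc/E, with hc ≈ 1239.842 keV·pm (i.e. 1239.842 eV·nm)

For E = 393.4 keV = 393400 eV:
λ = 1239.842 keV·pm / 393.4 keV
λ = 3.1516 pm

Calculate the Compton shift:
Δλ = λ_C(1 - cos(23°)) = 2.4263 × 0.0795
Δλ = 0.1929 pm

Final wavelength:
λ' = 3.1516 + 0.1929 = 3.3445 pm

Final energy:
E' = hc/λ' = 1239.842 / 3.3445 = 370.7122 keV

(Intermediate values are shown rounded; full precision is carried through to the final answer.)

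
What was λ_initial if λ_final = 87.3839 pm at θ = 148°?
82.9000 pm

From λ' = λ + Δλ, we have λ = λ' - Δλ

First calculate the Compton shift:
Δλ = λ_C(1 - cos θ)
Δλ = 2.4263 × (1 - cos(148°))
Δλ = 2.4263 × 1.8480
Δλ = 4.4839 pm

Initial wavelength:
λ = λ' - Δλ
λ = 87.3839 - 4.4839
λ = 82.9000 pm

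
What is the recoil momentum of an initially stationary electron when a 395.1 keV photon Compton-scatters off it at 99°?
2.5373e-22 kg·m/s

The electron is initially at rest, so by conservation of momentum:
p⃗_e = p⃗₀ − p⃗'  (incident photon momentum minus scattered photon momentum)

Photon momentum magnitudes (p = h/λ = E/c):
λ₀ = hc/E₀ = 3.1380 pm → p₀ = h/λ₀ = 2.1115e-22 kg·m/s
Δλ = λ_C(1 − cos 99°) = 2.8059 pm
λ' = 5.9439 pm → p' = h/λ' = 1.1148e-22 kg·m/s

The scattered photon makes angle θ = 99° with the incident direction, so by the law of cosines:
|p⃗_e|² = p₀² + p'² − 2p₀p'cos θ
|p⃗_e|² = (2.1115e-22)² + (1.1148e-22)² − 2·2.1115e-22·1.1148e-22·cos(99°)
|p⃗_e| = 2.5373e-22 kg·m/s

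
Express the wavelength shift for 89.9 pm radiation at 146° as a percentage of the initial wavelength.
4.9364%

Calculate the Compton shift:
Δλ = λ_C(1 - cos(146°))
Δλ = 2.4263 × (1 - cos(146°))
Δλ = 2.4263 × 1.8290
Δλ = 4.4378 pm

Percentage change:
(Δλ/λ₀) × 100 = (4.4378/89.9) × 100
= 4.9364%

(Intermediate values are shown rounded; full precision is carried through to the final answer.)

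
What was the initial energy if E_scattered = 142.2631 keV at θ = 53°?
160.0000 keV

Convert final energy to wavelength (hc ≈ 1239.842 keV·pm):
λ' = hc/E' = 1239.842 / 142.2631 = 8.7151 pm

Calculate the Compton shift:
Δλ = λ_C(1 - cos(53°))
Δλ = 2.4263 × (1 - cos(53°))
Δλ = 0.9661 pm

Initial wavelength:
λ = λ' - Δλ = 8.7151 - 0.9661 = 7.7490 pm

Initial energy:
E = hc/λ = 1239.842 / 7.7490 = 160.0000 keV

(Intermediate values are shown rounded; full precision is carried through to the final answer.)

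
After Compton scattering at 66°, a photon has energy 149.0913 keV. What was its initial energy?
180.3000 keV

Convert final energy to wavelength (hc ≈ 1239.842 keV·pm):
λ' = hc/E' = 1239.842 / 149.0913 = 8.3160 pm

Calculate the Compton shift:
Δλ = λ_C(1 - cos(66°))
Δλ = 2.4263 × (1 - cos(66°))
Δλ = 1.4394 pm

Initial wavelength:
λ = λ' - Δλ = 8.3160 - 1.4394 = 6.8766 pm

Initial energy:
E = hc/λ = 1239.842 / 6.8766 = 180.3000 keV

(Intermediate values are shown rounded; full precision is carried through to the final answer.)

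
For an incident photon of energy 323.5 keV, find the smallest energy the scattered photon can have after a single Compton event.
142.7533 keV (at θ = 180°)

The scattered photon has minimum energy when its wavelength is maximum, i.e., when the Compton shift Δλ = λ_C(1 − cos θ) is maximum. This occurs at θ = 180° (backscattering), giving Δλ_max = 2λ_C = 4.8526 pm.

Initial wavelength: λ₀ = hc/E₀ = 3.8326 pm
Maximum final wavelength: λ'_max = λ₀ + 2λ_C = 3.8326 + 4.8526 = 8.6852 pm
Minimum final energy: E'_min = hc/λ'_max = 142.7533 keV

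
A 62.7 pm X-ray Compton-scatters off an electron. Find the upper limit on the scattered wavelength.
67.5526 pm (at θ = 180°)

The Compton shift is Δλ = λ_C(1 − cos θ).

Since cos θ ranges from −1 to 1, the factor (1 − cos θ) ranges from 0 to 2; the maximum shift occurs at θ = 180° (backscattering):
Δλ_max = 2λ_C = 2 × 2.4263 pm = 4.8526 pm

Maximum scattered wavelength:
λ'_max = λ₀ + Δλ_max = 62.7 + 4.8526 = 67.5526 pm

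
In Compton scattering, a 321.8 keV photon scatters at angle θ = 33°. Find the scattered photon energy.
292.1214 keV

First convert energy to wavelength:
λ = hc/E, with hc ≈ 1239.842 keV·pm (i.e. 1239.842 eV·nm)

For E = 321.8 keV = 321800 eV:
λ = 1239.842 keV·pm / 321.8 keV
λ = 3.8528 pm

Calculate the Compton shift:
Δλ = λ_C(1 - cos(33°)) = 2.4263 × 0.1613
Δλ = 0.3914 pm

Final wavelength:
λ' = 3.8528 + 0.3914 = 4.2443 pm

Final energy:
E' = hc/λ' = 1239.842 / 4.2443 = 292.1214 keV

(Intermediate values are shown rounded; full precision is carried through to the final answer.)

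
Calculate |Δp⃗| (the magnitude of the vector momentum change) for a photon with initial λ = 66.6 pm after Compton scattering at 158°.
1.8892e-23 kg·m/s

Photon momentum magnitude is p = h/λ.

Initial momentum:
p₀ = h/λ = 6.6261e-34/6.6600e-11 = 9.9491e-24 kg·m/s

After scattering:
λ' = λ + Δλ = 66.6 + 4.6759 = 71.2759 pm
p' = h/λ' = 6.6261e-34/7.1276e-11 = 9.2964e-24 kg·m/s

Momentum is a vector; the scattered photon's direction makes angle θ = 158° with the incident direction. The magnitude of the vector change Δp⃗ = p⃗₀ − p⃗' is found from the law of cosines:
|Δp⃗|² = p₀² + p'² − 2p₀p'cos θ
|Δp⃗|² = (9.9491e-24)² + (9.2964e-24)² − 2·9.9491e-24·9.2964e-24·cos(158°)
|Δp⃗| = 1.8892e-23 kg·m/s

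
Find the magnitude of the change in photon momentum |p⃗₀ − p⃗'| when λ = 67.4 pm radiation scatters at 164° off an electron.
1.8829e-23 kg·m/s

Photon momentum magnitude is p = h/λ.

Initial momentum:
p₀ = h/λ = 6.6261e-34/6.7400e-11 = 9.8310e-24 kg·m/s

After scattering:
λ' = λ + Δλ = 67.4 + 4.7586 = 72.1586 pm
p' = h/λ' = 6.6261e-34/7.2159e-11 = 9.1826e-24 kg·m/s

Momentum is a vector; the scattered photon's direction makes angle θ = 164° with the incident direction. The magnitude of the vector change Δp⃗ = p⃗₀ − p⃗' is found from the law of cosines:
|Δp⃗|² = p₀² + p'² − 2p₀p'cos θ
|Δp⃗|² = (9.8310e-24)² + (9.1826e-24)² − 2·9.8310e-24·9.1826e-24·cos(164°)
|Δp⃗| = 1.8829e-23 kg·m/s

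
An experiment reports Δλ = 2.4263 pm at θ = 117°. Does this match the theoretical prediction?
No, inconsistent

Calculate the expected shift for θ = 117°:

Δλ_expected = λ_C(1 - cos(117°))
Δλ_expected = 2.4263 × (1 - cos(117°))
Δλ_expected = 2.4263 × 1.4540
Δλ_expected = 3.5278 pm

Given shift: 2.4263 pm
Expected shift: 3.5278 pm
Difference: 1.1015 pm

The values do not match. The given shift corresponds to θ ≈ 90.0°, not 117°.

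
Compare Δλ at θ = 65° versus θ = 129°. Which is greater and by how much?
129° produces the larger shift by a factor of 2.822

Calculate both shifts using Δλ = λ_C(1 - cos θ):

For θ₁ = 65°:
Δλ₁ = 2.4263 × (1 - cos(65°))
Δλ₁ = 2.4263 × 0.5774
Δλ₁ = 1.4009 pm

For θ₂ = 129°:
Δλ₂ = 2.4263 × (1 - cos(129°))
Δλ₂ = 2.4263 × 1.6293
Δλ₂ = 3.9532 pm

The 129° angle produces the larger shift.
Ratio: 3.9532/1.4009 = 2.822

(Intermediate values are shown rounded; full precision is carried through to the final answer.)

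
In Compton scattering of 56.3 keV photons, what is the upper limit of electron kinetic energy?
10.1658 keV

Maximum energy transfer occurs at θ = 180° (backscattering).

Initial photon: E₀ = 56.3 keV → λ₀ = 22.0221 pm

Maximum Compton shift (at 180°):
Δλ_max = 2λ_C = 2 × 2.4263 = 4.8526 pm

Final wavelength:
λ' = 22.0221 + 4.8526 = 26.8747 pm

Minimum photon energy (maximum energy to electron):
E'_min = hc/λ' = 46.1342 keV

Maximum electron kinetic energy:
K_max = E₀ - E'_min = 56.3000 - 46.1342 = 10.1658 keV

(Intermediate values are shown rounded; full precision is carried through to the final answer.)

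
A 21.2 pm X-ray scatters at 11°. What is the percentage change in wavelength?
0.2103%

Calculate the Compton shift:
Δλ = λ_C(1 - cos(11°))
Δλ = 2.4263 × (1 - cos(11°))
Δλ = 2.4263 × 0.0184
Δλ = 0.0446 pm

Percentage change:
(Δλ/λ₀) × 100 = (0.0446/21.2) × 100
= 0.2103%

(Intermediate values are shown rounded; full precision is carried through to the final answer.)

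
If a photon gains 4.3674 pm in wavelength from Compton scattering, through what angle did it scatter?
143.13°

From the Compton formula Δλ = λ_C(1 - cos θ), we can solve for θ:

cos θ = 1 - Δλ/λ_C

Given:
- Δλ = 4.3674 pm
- λ_C = h/(m_e·c) ≈ 2.42631024 pm

cos θ = 1 - 4.3674/2.42631024
cos θ = 1 - 1.800017
cos θ = -0.800017

θ = arccos(-0.800017)
θ = 143.13°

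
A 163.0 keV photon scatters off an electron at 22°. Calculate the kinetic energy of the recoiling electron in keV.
3.7001 keV

By energy conservation: K_e = E_initial - E_final

First find the scattered photon energy:
Initial wavelength: λ = hc/E = 7.6064 pm
Compton shift: Δλ = λ_C(1 - cos(22°)) = 0.1767 pm
Final wavelength: λ' = 7.6064 + 0.1767 = 7.7831 pm
Final photon energy: E' = hc/λ' = 159.2999 keV

Electron kinetic energy:
K_e = E - E' = 163.0000 - 159.2999 = 3.7001 keV

(Intermediate values are shown rounded; full precision is carried through to the final answer.)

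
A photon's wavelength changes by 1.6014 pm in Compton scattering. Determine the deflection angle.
70.12°

From the Compton formula Δλ = λ_C(1 - cos θ), we can solve for θ:

cos θ = 1 - Δλ/λ_C

Given:
- Δλ = 1.6014 pm
- λ_C = h/(m_e·c) ≈ 2.42631024 pm

cos θ = 1 - 1.6014/2.42631024
cos θ = 1 - 0.660015
cos θ = 0.339985

θ = arccos(0.339985)
θ = 70.12°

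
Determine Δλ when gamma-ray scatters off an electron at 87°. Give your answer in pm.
2.2993 pm

Using the Compton scattering formula:
Δλ = λ_C(1 - cos θ)

where λ_C = h/(m_e·c) ≈ 2.4263 pm is the Compton wavelength of an electron.

For θ = 87°:
cos(87°) = 0.0523
1 - cos(87°) = 0.9477

Δλ = 2.4263 × 0.9477
Δλ = 2.2993 pm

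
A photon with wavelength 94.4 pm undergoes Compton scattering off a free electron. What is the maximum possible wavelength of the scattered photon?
99.2526 pm (at θ = 180°)

The Compton shift is Δλ = λ_C(1 − cos θ).

Since cos θ ranges from −1 to 1, the factor (1 − cos θ) ranges from 0 to 2; the maximum shift occurs at θ = 180° (backscattering):
Δλ_max = 2λ_C = 2 × 2.4263 pm = 4.8526 pm

Maximum scattered wavelength:
λ'_max = λ₀ + Δλ_max = 94.4 + 4.8526 = 99.2526 pm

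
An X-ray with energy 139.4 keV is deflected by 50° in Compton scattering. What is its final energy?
127.0221 keV

First convert energy to wavelength:
λ = hc/E, with hc ≈ 1239.842 keV·pm (i.e. 1239.842 eV·nm)

For E = 139.4 keV = 139400 eV:
λ = 1239.842 keV·pm / 139.4 keV
λ = 8.8941 pm

Calculate the Compton shift:
Δλ = λ_C(1 - cos(50°)) = 2.4263 × 0.3572
Δλ = 0.8667 pm

Final wavelength:
λ' = 8.8941 + 0.8667 = 9.7608 pm

Final energy:
E' = hc/λ' = 1239.842 / 9.7608 = 127.0221 keV

(Intermediate values are shown rounded; full precision is carried through to the final answer.)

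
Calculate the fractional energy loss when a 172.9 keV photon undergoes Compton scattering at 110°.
0.3123 (or 31.23%)

Calculate initial and final photon energies:

Initial: E₀ = 172.9 keV → λ₀ = 7.1709 pm
Compton shift: Δλ = 3.2562 pm
Final wavelength: λ' = 10.4270 pm
Final energy: E' = 118.9067 keV

Fractional energy loss:
(E₀ - E')/E₀ = (172.9000 - 118.9067)/172.9000
= 53.9933/172.9000
= 0.3123
= 31.23%

(Intermediate values are shown rounded; full precision is carried through to the final answer.)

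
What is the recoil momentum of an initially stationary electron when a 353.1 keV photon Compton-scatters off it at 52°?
1.5230e-22 kg·m/s

The electron is initially at rest, so by conservation of momentum:
p⃗_e = p⃗₀ − p⃗'  (incident photon momentum minus scattered photon momentum)

Photon momentum magnitudes (p = h/λ = E/c):
λ₀ = hc/E₀ = 3.5113 pm → p₀ = h/λ₀ = 1.8871e-22 kg·m/s
Δλ = λ_C(1 − cos 52°) = 0.9325 pm
λ' = 4.4438 pm → p' = h/λ' = 1.4911e-22 kg·m/s

The scattered photon makes angle θ = 52° with the incident direction, so by the law of cosines:
|p⃗_e|² = p₀² + p'² − 2p₀p'cos θ
|p⃗_e|² = (1.8871e-22)² + (1.4911e-22)² − 2·1.8871e-22·1.4911e-22·cos(52°)
|p⃗_e| = 1.5230e-22 kg·m/s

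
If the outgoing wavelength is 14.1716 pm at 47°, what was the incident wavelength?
13.4000 pm

From λ' = λ + Δλ, we have λ = λ' - Δλ

First calculate the Compton shift:
Δλ = λ_C(1 - cos θ)
Δλ = 2.4263 × (1 - cos(47°))
Δλ = 2.4263 × 0.3180
Δλ = 0.7716 pm

Initial wavelength:
λ = λ' - Δλ
λ = 14.1716 - 0.7716
λ = 13.4000 pm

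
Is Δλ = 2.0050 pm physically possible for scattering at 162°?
No, inconsistent

Calculate the expected shift for θ = 162°:

Δλ_expected = λ_C(1 - cos(162°))
Δλ_expected = 2.4263 × (1 - cos(162°))
Δλ_expected = 2.4263 × 1.9511
Δλ_expected = 4.7339 pm

Given shift: 2.0050 pm
Expected shift: 4.7339 pm
Difference: 2.7289 pm

The values do not match. The given shift corresponds to θ ≈ 80.0°, not 162°.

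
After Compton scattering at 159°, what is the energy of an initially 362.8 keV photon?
152.8991 keV

First convert energy to wavelength:
λ = hc/E, with hc ≈ 1239.842 keV·pm (i.e. 1239.842 eV·nm)

For E = 362.8 keV = 362800 eV:
λ = 1239.842 keV·pm / 362.8 keV
λ = 3.4174 pm

Calculate the Compton shift:
Δλ = λ_C(1 - cos(159°)) = 2.4263 × 1.9336
Δλ = 4.6915 pm

Final wavelength:
λ' = 3.4174 + 4.6915 = 8.1089 pm

Final energy:
E' = hc/λ' = 1239.842 / 8.1089 = 152.8991 keV

(Intermediate values are shown rounded; full precision is carried through to the final answer.)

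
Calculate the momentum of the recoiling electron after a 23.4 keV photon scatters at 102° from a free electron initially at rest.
1.8932e-23 kg·m/s

The electron is initially at rest, so by conservation of momentum:
p⃗_e = p⃗₀ − p⃗'  (incident photon momentum minus scattered photon momentum)

Photon momentum magnitudes (p = h/λ = E/c):
λ₀ = hc/E₀ = 52.9847 pm → p₀ = h/λ₀ = 1.2506e-23 kg·m/s
Δλ = λ_C(1 − cos 102°) = 2.9308 pm
λ' = 55.9155 pm → p' = h/λ' = 1.1850e-23 kg·m/s

The scattered photon makes angle θ = 102° with the incident direction, so by the law of cosines:
|p⃗_e|² = p₀² + p'² − 2p₀p'cos θ
|p⃗_e|² = (1.2506e-23)² + (1.1850e-23)² − 2·1.2506e-23·1.1850e-23·cos(102°)
|p⃗_e| = 1.8932e-23 kg·m/s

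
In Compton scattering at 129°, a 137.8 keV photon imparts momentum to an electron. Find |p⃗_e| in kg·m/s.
1.1307e-22 kg·m/s

The electron is initially at rest, so by conservation of momentum:
p⃗_e = p⃗₀ − p⃗'  (incident photon momentum minus scattered photon momentum)

Photon momentum magnitudes (p = h/λ = E/c):
λ₀ = hc/E₀ = 8.9974 pm → p₀ = h/λ₀ = 7.3644e-23 kg·m/s
Δλ = λ_C(1 − cos 129°) = 3.9532 pm
λ' = 12.9506 pm → p' = h/λ' = 5.1164e-23 kg·m/s

The scattered photon makes angle θ = 129° with the incident direction, so by the law of cosines:
|p⃗_e|² = p₀² + p'² − 2p₀p'cos θ
|p⃗_e|² = (7.3644e-23)² + (5.1164e-23)² − 2·7.3644e-23·5.1164e-23·cos(129°)
|p⃗_e| = 1.1307e-22 kg·m/s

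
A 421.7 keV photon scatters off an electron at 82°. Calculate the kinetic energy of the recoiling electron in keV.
175.1487 keV

By energy conservation: K_e = E_initial - E_final

First find the scattered photon energy:
Initial wavelength: λ = hc/E = 2.9401 pm
Compton shift: Δλ = λ_C(1 - cos(82°)) = 2.0886 pm
Final wavelength: λ' = 2.9401 + 2.0886 = 5.0287 pm
Final photon energy: E' = hc/λ' = 246.5513 keV

Electron kinetic energy:
K_e = E - E' = 421.7000 - 246.5513 = 175.1487 keV

(Intermediate values are shown rounded; full precision is carried through to the final answer.)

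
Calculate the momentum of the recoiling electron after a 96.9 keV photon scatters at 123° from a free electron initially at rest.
8.0905e-23 kg·m/s

The electron is initially at rest, so by conservation of momentum:
p⃗_e = p⃗₀ − p⃗'  (incident photon momentum minus scattered photon momentum)

Photon momentum magnitudes (p = h/λ = E/c):
λ₀ = hc/E₀ = 12.7951 pm → p₀ = h/λ₀ = 5.1786e-23 kg·m/s
Δλ = λ_C(1 − cos 123°) = 3.7478 pm
λ' = 16.5428 pm → p' = h/λ' = 4.0054e-23 kg·m/s

The scattered photon makes angle θ = 123° with the incident direction, so by the law of cosines:
|p⃗_e|² = p₀² + p'² − 2p₀p'cos θ
|p⃗_e|² = (5.1786e-23)² + (4.0054e-23)² − 2·5.1786e-23·4.0054e-23·cos(123°)
|p⃗_e| = 8.0905e-23 kg·m/s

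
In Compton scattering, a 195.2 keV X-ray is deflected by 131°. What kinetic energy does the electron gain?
75.6368 keV

By energy conservation: K_e = E_initial - E_final

First find the scattered photon energy:
Initial wavelength: λ = hc/E = 6.3516 pm
Compton shift: Δλ = λ_C(1 - cos(131°)) = 4.0181 pm
Final wavelength: λ' = 6.3516 + 4.0181 = 10.3698 pm
Final photon energy: E' = hc/λ' = 119.5632 keV

Electron kinetic energy:
K_e = E - E' = 195.2000 - 119.5632 = 75.6368 keV

(Intermediate values are shown rounded; full precision is carried through to the final answer.)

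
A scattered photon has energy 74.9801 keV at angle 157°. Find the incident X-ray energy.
104.4001 keV

Convert final energy to wavelength (hc ≈ 1239.842 keV·pm):
λ' = hc/E' = 1239.842 / 74.9801 = 16.5356 pm

Calculate the Compton shift:
Δλ = λ_C(1 - cos(157°))
Δλ = 2.4263 × (1 - cos(157°))
Δλ = 4.6597 pm

Initial wavelength:
λ = λ' - Δλ = 16.5356 - 4.6597 = 11.8759 pm

Initial energy:
E = hc/λ = 1239.842 / 11.8759 = 104.4001 keV

(Intermediate values are shown rounded; full precision is carried through to the final answer.)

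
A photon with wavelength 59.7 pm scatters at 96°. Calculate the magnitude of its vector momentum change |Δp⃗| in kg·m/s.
1.6145e-23 kg·m/s

Photon momentum magnitude is p = h/λ.

Initial momentum:
p₀ = h/λ = 6.6261e-34/5.9700e-11 = 1.1099e-23 kg·m/s

After scattering:
λ' = λ + Δλ = 59.7 + 2.6799 = 62.3799 pm
p' = h/λ' = 6.6261e-34/6.2380e-11 = 1.0622e-23 kg·m/s

Momentum is a vector; the scattered photon's direction makes angle θ = 96° with the incident direction. The magnitude of the vector change Δp⃗ = p⃗₀ − p⃗' is found from the law of cosines:
|Δp⃗|² = p₀² + p'² − 2p₀p'cos θ
|Δp⃗|² = (1.1099e-23)² + (1.0622e-23)² − 2·1.1099e-23·1.0622e-23·cos(96°)
|Δp⃗| = 1.6145e-23 kg·m/s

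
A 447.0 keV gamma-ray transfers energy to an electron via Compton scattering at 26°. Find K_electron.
36.3547 keV

By energy conservation: K_e = E_initial - E_final

First find the scattered photon energy:
Initial wavelength: λ = hc/E = 2.7737 pm
Compton shift: Δλ = λ_C(1 - cos(26°)) = 0.2456 pm
Final wavelength: λ' = 2.7737 + 0.2456 = 3.0193 pm
Final photon energy: E' = hc/λ' = 410.6453 keV

Electron kinetic energy:
K_e = E - E' = 447.0000 - 410.6453 = 36.3547 keV

(Intermediate values are shown rounded; full precision is carried through to the final answer.)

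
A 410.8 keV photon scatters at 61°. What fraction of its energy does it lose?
0.2929 (or 29.29%)

Calculate initial and final photon energies:

Initial: E₀ = 410.8 keV → λ₀ = 3.0181 pm
Compton shift: Δλ = 1.2500 pm
Final wavelength: λ' = 4.2681 pm
Final energy: E' = 290.4885 keV

Fractional energy loss:
(E₀ - E')/E₀ = (410.8000 - 290.4885)/410.8000
= 120.3115/410.8000
= 0.2929
= 29.29%

(Intermediate values are shown rounded; full precision is carried through to the final answer.)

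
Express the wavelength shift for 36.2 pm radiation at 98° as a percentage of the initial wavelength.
7.6353%

Calculate the Compton shift:
Δλ = λ_C(1 - cos(98°))
Δλ = 2.4263 × (1 - cos(98°))
Δλ = 2.4263 × 1.1392
Δλ = 2.7640 pm

Percentage change:
(Δλ/λ₀) × 100 = (2.7640/36.2) × 100
= 7.6353%

(Intermediate values are shown rounded; full precision is carried through to the final answer.)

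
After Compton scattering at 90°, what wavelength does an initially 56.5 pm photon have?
58.9263 pm

Using the Compton formula: λ' = λ + λ_C(1 − cos θ)

For θ = 90°, cos θ = 0 (exact) = 0.0000, so:
1 − cos 90° = 1 − (0) = 1.0000

Δλ = λ_C × 1.0000 = 2.4263 × 1.0000 = 2.4263 pm

λ' = 56.5 + 2.4263 = 58.9263 pm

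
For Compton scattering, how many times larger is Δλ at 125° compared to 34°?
125° produces the larger shift by a factor of 9.204

Calculate both shifts using Δλ = λ_C(1 - cos θ):

For θ₁ = 34°:
Δλ₁ = 2.4263 × (1 - cos(34°))
Δλ₁ = 2.4263 × 0.1710
Δλ₁ = 0.4148 pm

For θ₂ = 125°:
Δλ₂ = 2.4263 × (1 - cos(125°))
Δλ₂ = 2.4263 × 1.5736
Δλ₂ = 3.8180 pm

The 125° angle produces the larger shift.
Ratio: 3.8180/0.4148 = 9.204

(Intermediate values are shown rounded; full precision is carried through to the final answer.)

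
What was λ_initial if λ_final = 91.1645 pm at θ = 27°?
90.9000 pm

From λ' = λ + Δλ, we have λ = λ' - Δλ

First calculate the Compton shift:
Δλ = λ_C(1 - cos θ)
Δλ = 2.4263 × (1 - cos(27°))
Δλ = 2.4263 × 0.1090
Δλ = 0.2645 pm

Initial wavelength:
λ = λ' - Δλ
λ = 91.1645 - 0.2645
λ = 90.9000 pm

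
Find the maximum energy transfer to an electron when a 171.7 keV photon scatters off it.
69.0097 keV

Maximum energy transfer occurs at θ = 180° (backscattering).

Initial photon: E₀ = 171.7 keV → λ₀ = 7.2210 pm

Maximum Compton shift (at 180°):
Δλ_max = 2λ_C = 2 × 2.4263 = 4.8526 pm

Final wavelength:
λ' = 7.2210 + 4.8526 = 12.0736 pm

Minimum photon energy (maximum energy to electron):
E'_min = hc/λ' = 102.6903 keV

Maximum electron kinetic energy:
K_max = E₀ - E'_min = 171.7000 - 102.6903 = 69.0097 keV

(Intermediate values are shown rounded; full precision is carried through to the final answer.)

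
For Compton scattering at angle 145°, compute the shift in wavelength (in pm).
4.4138 pm

Using the Compton scattering formula:
Δλ = λ_C(1 - cos θ)

where λ_C = h/(m_e·c) ≈ 2.4263 pm is the Compton wavelength of an electron.

For θ = 145°:
cos(145°) = -0.8192
1 - cos(145°) = 1.8192

Δλ = 2.4263 × 1.8192
Δλ = 4.4138 pm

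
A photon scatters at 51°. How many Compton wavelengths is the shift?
0.3707 λ_C

The Compton shift formula is:
Δλ = λ_C(1 - cos θ)

Dividing both sides by λ_C:
Δλ/λ_C = 1 - cos θ

For θ = 51°:
Δλ/λ_C = 1 - cos(51°)
Δλ/λ_C = 1 - 0.6293
Δλ/λ_C = 0.3707

This means the shift is 0.3707 × λ_C = 0.8994 pm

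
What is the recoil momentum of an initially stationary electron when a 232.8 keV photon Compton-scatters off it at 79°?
1.3938e-22 kg·m/s

The electron is initially at rest, so by conservation of momentum:
p⃗_e = p⃗₀ − p⃗'  (incident photon momentum minus scattered photon momentum)

Photon momentum magnitudes (p = h/λ = E/c):
λ₀ = hc/E₀ = 5.3258 pm → p₀ = h/λ₀ = 1.2441e-22 kg·m/s
Δλ = λ_C(1 − cos 79°) = 1.9633 pm
λ' = 7.2891 pm → p' = h/λ' = 9.0903e-23 kg·m/s

The scattered photon makes angle θ = 79° with the incident direction, so by the law of cosines:
|p⃗_e|² = p₀² + p'² − 2p₀p'cos θ
|p⃗_e|² = (1.2441e-22)² + (9.0903e-23)² − 2·1.2441e-22·9.0903e-23·cos(79°)
|p⃗_e| = 1.3938e-22 kg·m/s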